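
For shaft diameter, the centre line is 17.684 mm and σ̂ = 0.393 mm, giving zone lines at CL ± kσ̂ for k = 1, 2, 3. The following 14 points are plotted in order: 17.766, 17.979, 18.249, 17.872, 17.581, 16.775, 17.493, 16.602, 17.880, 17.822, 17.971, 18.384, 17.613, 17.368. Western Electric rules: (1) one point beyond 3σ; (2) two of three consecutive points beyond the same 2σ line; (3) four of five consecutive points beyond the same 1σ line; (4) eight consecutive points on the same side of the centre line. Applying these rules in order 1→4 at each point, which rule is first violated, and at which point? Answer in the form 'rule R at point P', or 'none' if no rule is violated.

rule 2 at point 8

Zone of each point (C = within 1σ̂, B = 1σ̂–2σ̂, A = 2σ̂–3σ̂, * = beyond 3σ̂; sign = side of CL): 1:+C, 2:+C, 3:+B, 4:+C, 5:-C, 6:-A, 7:-C, 8:-A, 9:+C, 10:+C, 11:+C, 12:+B, 13:-C, 14:-C
Rule 2 (two of three consecutive points beyond the same 2σ limit) is satisfied at point 8.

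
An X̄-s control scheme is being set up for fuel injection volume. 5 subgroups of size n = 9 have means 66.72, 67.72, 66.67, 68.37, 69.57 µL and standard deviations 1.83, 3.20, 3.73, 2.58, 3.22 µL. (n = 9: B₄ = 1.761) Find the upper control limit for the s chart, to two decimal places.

5.13

s̄ = (1.83 + 3.20 + 3.73 + 2.58 + 3.22) / 5 = 2.9120
UCL_s = B₄·s̄ = 1.761 × 2.9120 = 5.1280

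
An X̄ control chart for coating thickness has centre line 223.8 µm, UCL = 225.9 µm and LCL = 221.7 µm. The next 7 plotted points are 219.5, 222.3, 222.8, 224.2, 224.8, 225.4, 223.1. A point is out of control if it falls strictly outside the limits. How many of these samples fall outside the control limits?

Compare each point to [221.7, 225.9]: sample 1 = 219.5 < LCL.

1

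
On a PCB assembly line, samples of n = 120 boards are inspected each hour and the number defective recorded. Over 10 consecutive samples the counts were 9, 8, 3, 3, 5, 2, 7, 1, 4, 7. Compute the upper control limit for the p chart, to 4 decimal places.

p̄ = Σdᵢ / (k·n) = 49 / (10 × 120) = 0.04083
UCL = p̄ + 3·√(p̄(1−p̄)/n) = 0.04083 + 3 × √(0.04083×0.95917/120) = 0.04083 + 3 × 0.01807 = 0.09503

0.0950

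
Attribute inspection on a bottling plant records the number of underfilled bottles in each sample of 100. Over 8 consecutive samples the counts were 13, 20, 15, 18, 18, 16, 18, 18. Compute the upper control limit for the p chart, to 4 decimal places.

0.2827

p̄ = Σdᵢ / (k·n) = 136 / (8 × 100) = 0.17000
UCL = p̄ + 3·√(p̄(1−p̄)/n) = 0.17000 + 3 × √(0.17000×0.83000/100) = 0.17000 + 3 × 0.03756 = 0.28269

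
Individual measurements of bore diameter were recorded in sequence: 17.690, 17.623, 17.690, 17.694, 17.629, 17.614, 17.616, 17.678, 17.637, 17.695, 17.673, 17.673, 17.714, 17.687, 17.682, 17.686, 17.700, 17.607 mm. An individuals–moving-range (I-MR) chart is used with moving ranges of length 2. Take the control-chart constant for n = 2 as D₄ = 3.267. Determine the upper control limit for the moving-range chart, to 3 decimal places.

0.113

Moving ranges: 0.067, 0.067, 0.004, 0.065, 0.015, 0.002, 0.062, 0.041, 0.058, 0.022, 0.000, 0.041, 0.027, 0.005, 0.004, 0.014, 0.093; M̄R̄ = 0.5870 / 17 = 0.0345
UCL_MR = D₄·M̄R̄ = 3.267 × 0.0345 = 0.1128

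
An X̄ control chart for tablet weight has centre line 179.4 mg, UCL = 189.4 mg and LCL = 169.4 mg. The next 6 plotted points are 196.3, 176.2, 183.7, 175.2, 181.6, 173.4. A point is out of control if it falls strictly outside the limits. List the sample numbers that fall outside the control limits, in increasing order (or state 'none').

Compare each point to [169.4, 189.4]: sample 1 = 196.3 > UCL.

1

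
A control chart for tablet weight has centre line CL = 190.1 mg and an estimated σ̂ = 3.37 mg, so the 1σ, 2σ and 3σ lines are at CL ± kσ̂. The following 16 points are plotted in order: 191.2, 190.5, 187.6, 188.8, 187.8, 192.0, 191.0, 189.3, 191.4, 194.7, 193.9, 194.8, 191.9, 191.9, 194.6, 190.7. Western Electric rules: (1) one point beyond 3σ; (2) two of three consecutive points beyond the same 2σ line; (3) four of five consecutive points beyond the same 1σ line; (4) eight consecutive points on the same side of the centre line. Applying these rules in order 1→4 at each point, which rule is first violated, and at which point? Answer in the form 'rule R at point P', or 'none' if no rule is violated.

rule 4 at point 16

Zone of each point (C = within 1σ̂, B = 1σ̂–2σ̂, A = 2σ̂–3σ̂, * = beyond 3σ̂; sign = side of CL): 1:+C, 2:+C, 3:-C, 4:-C, 5:-C, 6:+C, 7:+C, 8:-C, 9:+C, 10:+B, 11:+B, 12:+B, 13:+C, 14:+C, 15:+B, 16:+C
Rule 4 (eight consecutive points on the same side of the centre line) is satisfied at point 16.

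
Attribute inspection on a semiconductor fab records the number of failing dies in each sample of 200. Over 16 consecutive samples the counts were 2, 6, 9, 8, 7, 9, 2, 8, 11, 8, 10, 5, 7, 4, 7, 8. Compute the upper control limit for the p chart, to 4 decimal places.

p̄ = Σdᵢ / (k·n) = 111 / (16 × 200) = 0.03469
UCL = p̄ + 3·√(p̄(1−p̄)/n) = 0.03469 + 3 × √(0.03469×0.96531/200) = 0.03469 + 3 × 0.01294 = 0.07350

0.0735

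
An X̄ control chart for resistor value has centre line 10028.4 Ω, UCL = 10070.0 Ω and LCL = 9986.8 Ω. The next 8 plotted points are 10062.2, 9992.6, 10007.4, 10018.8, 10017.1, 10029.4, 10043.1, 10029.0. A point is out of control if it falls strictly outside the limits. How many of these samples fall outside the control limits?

0

All 8 points lie within [9986.8, 10070.0].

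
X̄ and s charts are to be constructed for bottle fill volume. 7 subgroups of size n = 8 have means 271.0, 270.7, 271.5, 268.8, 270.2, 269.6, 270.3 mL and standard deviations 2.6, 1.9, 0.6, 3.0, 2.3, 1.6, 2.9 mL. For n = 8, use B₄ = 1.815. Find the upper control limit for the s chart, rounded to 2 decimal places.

s̄ = (2.6 + 1.9 + 0.6 + 3.0 + 2.3 + 1.6 + 2.9) / 7 = 2.1286
UCL_s = B₄·s̄ = 1.815 × 2.1286 = 3.8634

3.86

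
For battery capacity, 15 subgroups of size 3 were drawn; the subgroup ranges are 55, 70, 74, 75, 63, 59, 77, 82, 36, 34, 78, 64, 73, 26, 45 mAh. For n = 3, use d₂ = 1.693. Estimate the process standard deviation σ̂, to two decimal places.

R̄ = (55 + 70 + 74 + 75 + 63 + 59 + 77 + 82 + 36 + 34 + 78 + 64 + 73 + 26 + 45) / 15 = 60.7333
σ̂ = R̄ / d₂ = 60.7333 / 1.693 = 35.8732

35.87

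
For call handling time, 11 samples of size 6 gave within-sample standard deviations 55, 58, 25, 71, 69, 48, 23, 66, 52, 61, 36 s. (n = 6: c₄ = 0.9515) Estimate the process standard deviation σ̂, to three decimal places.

53.886

s̄ = (55 + 58 + 25 + 71 + 69 + 48 + 23 + 66 + 52 + 61 + 36) / 11 = 51.2727
σ̂ = s̄ / c₄ = 51.2727 / 0.9515 = 53.8862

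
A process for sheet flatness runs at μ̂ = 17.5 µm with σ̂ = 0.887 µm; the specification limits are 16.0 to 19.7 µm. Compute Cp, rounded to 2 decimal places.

Cp = (USL − LSL) / (6σ̂) = (19.7 − 16.0) / (6 × 0.887) = 3.7000 / 5.3220 = 0.6952

0.70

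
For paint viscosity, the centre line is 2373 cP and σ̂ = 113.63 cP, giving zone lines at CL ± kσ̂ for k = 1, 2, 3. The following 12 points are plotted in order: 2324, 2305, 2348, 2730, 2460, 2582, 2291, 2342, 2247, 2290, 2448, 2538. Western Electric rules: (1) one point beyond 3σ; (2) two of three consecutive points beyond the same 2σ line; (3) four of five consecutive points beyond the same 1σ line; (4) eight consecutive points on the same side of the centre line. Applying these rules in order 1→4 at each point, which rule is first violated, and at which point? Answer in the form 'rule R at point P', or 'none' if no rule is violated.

rule 1 at point 4

Zone of each point (C = within 1σ̂, B = 1σ̂–2σ̂, A = 2σ̂–3σ̂, * = beyond 3σ̂; sign = side of CL): 1:-C, 2:-C, 3:-C, 4:+*, 5:+C, 6:+B, 7:-C, 8:-C, 9:-B, 10:-C, 11:+C, 12:+B
Rule 1 (one point beyond the 3σ limits) is satisfied at point 4.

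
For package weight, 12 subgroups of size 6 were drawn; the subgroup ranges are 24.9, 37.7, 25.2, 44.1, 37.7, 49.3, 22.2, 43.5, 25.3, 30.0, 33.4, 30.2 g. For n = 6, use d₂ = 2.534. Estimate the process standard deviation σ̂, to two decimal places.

R̄ = (24.9 + 37.7 + 25.2 + 44.1 + 37.7 + 49.3 + 22.2 + 43.5 + 25.3 + 30.0 + 33.4 + 30.2) / 12 = 33.6250
σ̂ = R̄ / d₂ = 33.6250 / 2.534 = 13.2695

13.27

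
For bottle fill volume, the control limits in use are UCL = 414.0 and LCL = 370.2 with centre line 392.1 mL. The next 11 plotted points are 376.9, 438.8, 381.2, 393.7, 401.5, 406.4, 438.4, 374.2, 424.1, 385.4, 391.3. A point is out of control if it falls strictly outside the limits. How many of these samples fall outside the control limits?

Compare each point to [370.2, 414.0]: sample 2 = 438.8 > UCL; sample 7 = 438.4 > UCL; sample 9 = 424.1 > UCL.

3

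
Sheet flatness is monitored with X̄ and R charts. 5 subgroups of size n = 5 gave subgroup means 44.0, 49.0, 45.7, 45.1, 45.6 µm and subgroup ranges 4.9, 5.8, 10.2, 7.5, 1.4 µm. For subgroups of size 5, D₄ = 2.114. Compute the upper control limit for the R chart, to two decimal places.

R̄ = (4.9 + 5.8 + 10.2 + 7.5 + 1.4) / 5 = 29.8000 / 5 = 5.9600
UCL_R = D₄·R̄ = 2.114 × 5.9600 = 12.5994

12.60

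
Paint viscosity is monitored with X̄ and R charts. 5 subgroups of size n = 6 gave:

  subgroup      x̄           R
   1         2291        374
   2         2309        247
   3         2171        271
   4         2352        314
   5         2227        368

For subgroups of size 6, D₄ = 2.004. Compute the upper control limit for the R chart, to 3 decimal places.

630.859

R̄ = (374 + 247 + 271 + 314 + 368) / 5 = 1574.0000 / 5 = 314.8000
UCL_R = D₄·R̄ = 2.004 × 314.8000 = 630.8592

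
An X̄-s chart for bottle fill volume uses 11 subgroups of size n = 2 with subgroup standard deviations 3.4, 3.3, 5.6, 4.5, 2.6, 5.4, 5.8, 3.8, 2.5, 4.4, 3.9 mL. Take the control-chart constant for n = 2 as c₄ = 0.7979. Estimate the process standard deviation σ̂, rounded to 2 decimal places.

5.15

s̄ = (3.4 + 3.3 + 5.6 + 4.5 + 2.6 + 5.4 + 5.8 + 3.8 + 2.5 + 4.4 + 3.9) / 11 = 4.1091
σ̂ = s̄ / c₄ = 4.1091 / 0.7979 = 5.1499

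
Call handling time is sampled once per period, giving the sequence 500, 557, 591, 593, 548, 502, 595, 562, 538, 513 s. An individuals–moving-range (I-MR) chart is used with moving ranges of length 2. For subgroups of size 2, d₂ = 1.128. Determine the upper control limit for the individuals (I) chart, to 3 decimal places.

X̄ = (500 + 557 + 591 + 593 + 548 + 502 + 595 + 562 + 538 + 513) / 10 = 549.9000
Moving ranges: 57, 34, 2, 45, 46, 93, 33, 24, 25; M̄R̄ = 359.0000 / 9 = 39.8889
UCL = X̄ + 3·M̄R̄/d₂ = 549.9000 + 3 × 39.8889 / 1.128 = 655.9875

655.987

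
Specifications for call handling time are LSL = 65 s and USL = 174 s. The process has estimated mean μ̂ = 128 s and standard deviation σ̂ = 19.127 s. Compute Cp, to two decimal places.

0.95

Cp = (USL − LSL) / (6σ̂) = (174 − 65) / (6 × 19.127) = 109.0000 / 114.7620 = 0.9498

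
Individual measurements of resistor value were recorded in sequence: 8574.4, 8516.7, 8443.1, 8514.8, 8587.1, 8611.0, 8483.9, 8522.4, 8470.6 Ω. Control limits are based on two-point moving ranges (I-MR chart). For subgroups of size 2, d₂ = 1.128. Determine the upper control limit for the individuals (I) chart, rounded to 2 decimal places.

X̄ = (8574.4 + 8516.7 + 8443.1 + 8514.8 + 8587.1 + 8611.0 + 8483.9 + 8522.4 + 8470.6) / 9 = 8524.8889
Moving ranges: 57.7, 73.6, 71.7, 72.3, 23.9, 127.1, 38.5, 51.8; M̄R̄ = 516.6000 / 8 = 64.5750
UCL = X̄ + 3·M̄R̄/d₂ = 8524.8889 + 3 × 64.5750 / 1.128 = 8696.6309

8696.63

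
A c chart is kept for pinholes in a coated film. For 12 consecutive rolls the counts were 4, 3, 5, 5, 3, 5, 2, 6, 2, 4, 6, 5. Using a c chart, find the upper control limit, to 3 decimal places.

c̄ = (4 + 3 + 5 + 5 + 3 + 5 + 2 + 6 + 2 + 4 + 6 + 5) / 12 = 50 / 12 = 4.1667
UCL = c̄ + 3√c̄ = 4.1667 + 3 × √4.1667 = 4.1667 + 3 × 2.0412 = 10.2904

10.290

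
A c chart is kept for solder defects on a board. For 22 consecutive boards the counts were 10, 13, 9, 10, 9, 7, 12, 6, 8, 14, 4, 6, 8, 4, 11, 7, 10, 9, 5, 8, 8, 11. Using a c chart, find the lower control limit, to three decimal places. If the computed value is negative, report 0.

c̄ = (10 + 13 + 9 + 10 + 9 + 7 + 12 + 6 + 8 + 14 + 4 + 6 + 8 + 4 + 11 + 7 + 10 + 9 + 5 + 8 + 8 + 11) / 22 = 189 / 22 = 8.5909
LCL = c̄ − 3√c̄ = 8.5909 − 3 × 2.9310 = -0.2022 → 0 (cannot be negative)

0.000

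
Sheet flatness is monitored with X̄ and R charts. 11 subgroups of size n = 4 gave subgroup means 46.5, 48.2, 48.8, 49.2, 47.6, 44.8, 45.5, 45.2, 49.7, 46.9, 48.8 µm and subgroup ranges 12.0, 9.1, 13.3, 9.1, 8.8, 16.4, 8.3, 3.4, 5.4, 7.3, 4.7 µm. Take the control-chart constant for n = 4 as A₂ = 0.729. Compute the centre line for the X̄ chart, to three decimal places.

47.382

X̄̄ = (46.5 + 48.2 + 48.8 + 49.2 + 47.6 + 44.8 + 45.5 + 45.2 + 49.7 + 46.9 + 48.8) / 11 = 521.2000 / 11 = 47.3818
CL = X̄̄ = 47.3818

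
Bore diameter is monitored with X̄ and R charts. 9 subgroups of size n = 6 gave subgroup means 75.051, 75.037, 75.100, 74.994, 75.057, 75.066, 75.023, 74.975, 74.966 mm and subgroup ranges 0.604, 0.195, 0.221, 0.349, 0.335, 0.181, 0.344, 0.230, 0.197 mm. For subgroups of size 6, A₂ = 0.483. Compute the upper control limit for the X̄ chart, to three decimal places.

X̄̄ = (75.051 + 75.037 + 75.100 + 74.994 + 75.057 + 75.066 + 75.023 + 74.975 + 74.966) / 9 = 675.2690 / 9 = 75.0299
R̄ = (0.604 + 0.195 + 0.221 + 0.349 + 0.335 + 0.181 + 0.344 + 0.230 + 0.197) / 9 = 2.6560 / 9 = 0.2951
UCL = X̄̄ + A₂·R̄ = 75.0299 + 0.483 × 0.2951 = 75.1724

75.172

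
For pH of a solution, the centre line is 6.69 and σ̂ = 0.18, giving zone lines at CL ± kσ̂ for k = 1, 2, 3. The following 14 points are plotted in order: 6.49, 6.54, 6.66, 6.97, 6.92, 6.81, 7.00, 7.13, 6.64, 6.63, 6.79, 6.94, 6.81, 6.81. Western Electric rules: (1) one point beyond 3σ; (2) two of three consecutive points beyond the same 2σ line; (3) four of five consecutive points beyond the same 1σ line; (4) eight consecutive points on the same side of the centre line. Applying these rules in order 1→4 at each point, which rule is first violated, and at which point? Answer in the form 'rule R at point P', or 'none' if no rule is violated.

Zone of each point (C = within 1σ̂, B = 1σ̂–2σ̂, A = 2σ̂–3σ̂, * = beyond 3σ̂; sign = side of CL): 1:-B, 2:-C, 3:-C, 4:+B, 5:+B, 6:+C, 7:+B, 8:+A, 9:-C, 10:-C, 11:+C, 12:+B, 13:+C, 14:+C
Rule 3 (four of five consecutive points beyond the same 1σ limit) is satisfied at point 8.

rule 3 at point 8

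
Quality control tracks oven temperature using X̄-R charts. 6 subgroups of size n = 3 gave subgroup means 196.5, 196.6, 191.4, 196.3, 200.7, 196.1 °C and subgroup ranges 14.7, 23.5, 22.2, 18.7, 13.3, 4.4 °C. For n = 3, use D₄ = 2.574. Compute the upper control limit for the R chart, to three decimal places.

41.527

R̄ = (14.7 + 23.5 + 22.2 + 18.7 + 13.3 + 4.4) / 6 = 96.8000 / 6 = 16.1333
UCL_R = D₄·R̄ = 2.574 × 16.1333 = 41.5272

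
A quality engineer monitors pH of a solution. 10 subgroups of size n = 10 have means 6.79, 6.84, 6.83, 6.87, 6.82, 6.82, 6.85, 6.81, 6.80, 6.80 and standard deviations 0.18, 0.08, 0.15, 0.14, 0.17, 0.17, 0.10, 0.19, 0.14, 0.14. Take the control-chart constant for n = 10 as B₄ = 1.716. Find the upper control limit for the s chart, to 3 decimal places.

0.251

s̄ = (0.18 + 0.08 + 0.15 + 0.14 + 0.17 + 0.17 + 0.10 + 0.19 + 0.14 + 0.14) / 10 = 0.1460
UCL_s = B₄·s̄ = 1.716 × 0.1460 = 0.2505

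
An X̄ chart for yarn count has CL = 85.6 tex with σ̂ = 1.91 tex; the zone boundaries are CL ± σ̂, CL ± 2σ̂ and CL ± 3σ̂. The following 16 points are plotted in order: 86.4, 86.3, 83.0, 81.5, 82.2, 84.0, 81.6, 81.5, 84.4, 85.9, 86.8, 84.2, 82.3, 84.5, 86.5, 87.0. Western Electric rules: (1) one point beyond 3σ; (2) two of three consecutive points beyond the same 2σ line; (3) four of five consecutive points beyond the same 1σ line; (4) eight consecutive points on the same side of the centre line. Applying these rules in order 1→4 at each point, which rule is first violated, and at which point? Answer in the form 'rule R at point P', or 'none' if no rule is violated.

rule 3 at point 7

Zone of each point (C = within 1σ̂, B = 1σ̂–2σ̂, A = 2σ̂–3σ̂, * = beyond 3σ̂; sign = side of CL): 1:+C, 2:+C, 3:-B, 4:-A, 5:-B, 6:-C, 7:-A, 8:-A, 9:-C, 10:+C, 11:+C, 12:-C, 13:-B, 14:-C, 15:+C, 16:+C
Rule 3 (four of five consecutive points beyond the same 1σ limit) is satisfied at point 7.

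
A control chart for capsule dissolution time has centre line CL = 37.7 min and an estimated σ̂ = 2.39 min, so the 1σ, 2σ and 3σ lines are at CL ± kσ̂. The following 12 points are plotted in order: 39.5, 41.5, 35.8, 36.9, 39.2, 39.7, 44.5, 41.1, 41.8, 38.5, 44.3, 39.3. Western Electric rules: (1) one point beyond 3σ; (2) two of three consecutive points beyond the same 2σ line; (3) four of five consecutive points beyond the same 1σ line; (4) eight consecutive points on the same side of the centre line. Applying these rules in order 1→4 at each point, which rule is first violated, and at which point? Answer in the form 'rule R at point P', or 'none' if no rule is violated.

Zone of each point (C = within 1σ̂, B = 1σ̂–2σ̂, A = 2σ̂–3σ̂, * = beyond 3σ̂; sign = side of CL): 1:+C, 2:+B, 3:-C, 4:-C, 5:+C, 6:+C, 7:+A, 8:+B, 9:+B, 10:+C, 11:+A, 12:+C
Rule 3 (four of five consecutive points beyond the same 1σ limit) is satisfied at point 11.

rule 3 at point 11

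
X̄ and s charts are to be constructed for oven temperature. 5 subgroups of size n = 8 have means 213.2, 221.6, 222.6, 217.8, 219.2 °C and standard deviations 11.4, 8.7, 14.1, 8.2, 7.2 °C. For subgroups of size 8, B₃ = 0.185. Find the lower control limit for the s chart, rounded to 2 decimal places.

1.84

s̄ = (11.4 + 8.7 + 14.1 + 8.2 + 7.2) / 5 = 9.9200
LCL_s = B₃·s̄ = 0.185 × 9.9200 = 1.8352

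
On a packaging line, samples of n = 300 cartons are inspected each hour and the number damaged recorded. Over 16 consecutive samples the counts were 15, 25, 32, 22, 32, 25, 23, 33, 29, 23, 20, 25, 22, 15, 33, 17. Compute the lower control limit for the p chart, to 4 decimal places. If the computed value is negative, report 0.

p̄ = Σdᵢ / (k·n) = 391 / (16 × 300) = 0.08146
LCL = p̄ − 3·√(p̄(1−p̄)/n) = 0.08146 − 3 × 0.01579 = 0.03408

0.0341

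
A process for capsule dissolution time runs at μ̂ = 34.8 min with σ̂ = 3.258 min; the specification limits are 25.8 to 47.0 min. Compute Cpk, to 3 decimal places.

0.921

Cpu = (USL − μ̂) / (3σ̂) = (47.0 − 34.8) / (3 × 3.258) = 1.2482; Cpl = (μ̂ − LSL) / (3σ̂) = (34.8 − 25.8) / (3 × 3.258) = 0.9208; Cpk = min(Cpu, Cpl) = 0.9208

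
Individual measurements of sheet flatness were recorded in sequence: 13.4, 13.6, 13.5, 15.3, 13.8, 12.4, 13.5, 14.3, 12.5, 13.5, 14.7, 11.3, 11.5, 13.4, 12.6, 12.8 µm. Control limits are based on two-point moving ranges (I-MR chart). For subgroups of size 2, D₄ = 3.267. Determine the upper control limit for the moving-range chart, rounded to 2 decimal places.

3.79

Moving ranges: 0.2, 0.1, 1.8, 1.5, 1.4, 1.1, 0.8, 1.8, 1.0, 1.2, 3.4, 0.2, 1.9, 0.8, 0.2; M̄R̄ = 17.4000 / 15 = 1.1600
UCL_MR = D₄·M̄R̄ = 3.267 × 1.1600 = 3.7897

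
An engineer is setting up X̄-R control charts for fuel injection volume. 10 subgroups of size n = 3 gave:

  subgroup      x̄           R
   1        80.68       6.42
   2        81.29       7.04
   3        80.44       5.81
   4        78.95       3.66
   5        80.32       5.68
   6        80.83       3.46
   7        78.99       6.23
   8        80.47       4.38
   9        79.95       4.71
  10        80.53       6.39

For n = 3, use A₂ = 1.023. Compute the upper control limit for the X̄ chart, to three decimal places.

85.747

X̄̄ = (80.68 + 81.29 + 80.44 + 78.95 + 80.32 + 80.83 + 78.99 + 80.47 + 79.95 + 80.53) / 10 = 802.4500 / 10 = 80.2450
R̄ = (6.42 + 7.04 + 5.81 + 3.66 + 5.68 + 3.46 + 6.23 + 4.38 + 4.71 + 6.39) / 10 = 53.7800 / 10 = 5.3780
UCL = X̄̄ + A₂·R̄ = 80.2450 + 1.023 × 5.3780 = 85.7467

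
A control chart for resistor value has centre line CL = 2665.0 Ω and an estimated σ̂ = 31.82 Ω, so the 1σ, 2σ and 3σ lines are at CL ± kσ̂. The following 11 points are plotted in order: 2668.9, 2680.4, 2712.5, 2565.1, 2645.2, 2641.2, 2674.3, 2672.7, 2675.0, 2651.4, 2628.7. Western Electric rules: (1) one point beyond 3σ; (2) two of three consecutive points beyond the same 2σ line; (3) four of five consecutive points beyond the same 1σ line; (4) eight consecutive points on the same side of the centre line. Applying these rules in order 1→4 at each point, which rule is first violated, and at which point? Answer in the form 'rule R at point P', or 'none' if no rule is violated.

Zone of each point (C = within 1σ̂, B = 1σ̂–2σ̂, A = 2σ̂–3σ̂, * = beyond 3σ̂; sign = side of CL): 1:+C, 2:+C, 3:+B, 4:-*, 5:-C, 6:-C, 7:+C, 8:+C, 9:+C, 10:-C, 11:-B
Rule 1 (one point beyond the 3σ limits) is satisfied at point 4.

rule 1 at point 4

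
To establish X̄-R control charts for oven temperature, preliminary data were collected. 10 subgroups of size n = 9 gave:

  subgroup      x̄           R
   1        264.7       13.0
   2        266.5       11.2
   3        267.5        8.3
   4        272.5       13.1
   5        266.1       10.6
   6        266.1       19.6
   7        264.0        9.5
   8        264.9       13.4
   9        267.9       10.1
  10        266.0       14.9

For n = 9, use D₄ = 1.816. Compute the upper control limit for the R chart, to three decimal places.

22.464

R̄ = (13.0 + 11.2 + 8.3 + 13.1 + 10.6 + 19.6 + 9.5 + 13.4 + 10.1 + 14.9) / 10 = 123.7000 / 10 = 12.3700
UCL_R = D₄·R̄ = 1.816 × 12.3700 = 22.4639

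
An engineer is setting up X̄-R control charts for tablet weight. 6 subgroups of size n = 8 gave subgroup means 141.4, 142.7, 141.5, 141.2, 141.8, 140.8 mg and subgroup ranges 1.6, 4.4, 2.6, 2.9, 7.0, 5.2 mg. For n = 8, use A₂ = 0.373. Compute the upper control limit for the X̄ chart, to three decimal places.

143.040

X̄̄ = (141.4 + 142.7 + 141.5 + 141.2 + 141.8 + 140.8) / 6 = 849.4000 / 6 = 141.5667
R̄ = (1.6 + 4.4 + 2.6 + 2.9 + 7.0 + 5.2) / 6 = 23.7000 / 6 = 3.9500
UCL = X̄̄ + A₂·R̄ = 141.5667 + 0.373 × 3.9500 = 143.0400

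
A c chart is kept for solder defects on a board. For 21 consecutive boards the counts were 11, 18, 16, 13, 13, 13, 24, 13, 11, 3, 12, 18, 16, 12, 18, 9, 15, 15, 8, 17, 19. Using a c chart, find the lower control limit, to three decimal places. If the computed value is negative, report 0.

2.775

c̄ = (11 + 18 + 16 + 13 + 13 + 13 + 24 + 13 + 11 + 3 + 12 + 18 + 16 + 12 + 18 + 9 + 15 + 15 + 8 + 17 + 19) / 21 = 294 / 21 = 14.0000
LCL = c̄ − 3√c̄ = 14.0000 − 3 × 3.7417 = 2.7750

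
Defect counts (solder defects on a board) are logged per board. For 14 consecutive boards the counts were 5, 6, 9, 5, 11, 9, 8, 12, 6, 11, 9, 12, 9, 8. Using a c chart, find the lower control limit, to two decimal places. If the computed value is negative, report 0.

c̄ = (5 + 6 + 9 + 5 + 11 + 9 + 8 + 12 + 6 + 11 + 9 + 12 + 9 + 8) / 14 = 120 / 14 = 8.5714
LCL = c̄ − 3√c̄ = 8.5714 − 3 × 2.9277 = -0.2117 → 0 (cannot be negative)

0.00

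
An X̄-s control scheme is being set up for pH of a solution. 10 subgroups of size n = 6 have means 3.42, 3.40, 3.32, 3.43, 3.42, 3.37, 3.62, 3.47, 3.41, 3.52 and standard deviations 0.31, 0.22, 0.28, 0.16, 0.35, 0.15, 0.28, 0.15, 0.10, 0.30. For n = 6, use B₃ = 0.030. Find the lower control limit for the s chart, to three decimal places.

s̄ = (0.31 + 0.22 + 0.28 + 0.16 + 0.35 + 0.15 + 0.28 + 0.15 + 0.10 + 0.30) / 10 = 0.2300
LCL_s = B₃·s̄ = 0.030 × 0.2300 = 0.0069

0.007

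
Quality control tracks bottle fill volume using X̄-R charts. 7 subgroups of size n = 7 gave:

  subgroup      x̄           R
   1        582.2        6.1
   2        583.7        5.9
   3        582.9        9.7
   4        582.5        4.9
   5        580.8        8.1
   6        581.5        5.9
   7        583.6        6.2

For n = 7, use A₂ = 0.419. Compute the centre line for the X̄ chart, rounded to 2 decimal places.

X̄̄ = (582.2 + 583.7 + 582.9 + 582.5 + 580.8 + 581.5 + 583.6) / 7 = 4077.2000 / 7 = 582.4571
CL = X̄̄ = 582.4571

582.46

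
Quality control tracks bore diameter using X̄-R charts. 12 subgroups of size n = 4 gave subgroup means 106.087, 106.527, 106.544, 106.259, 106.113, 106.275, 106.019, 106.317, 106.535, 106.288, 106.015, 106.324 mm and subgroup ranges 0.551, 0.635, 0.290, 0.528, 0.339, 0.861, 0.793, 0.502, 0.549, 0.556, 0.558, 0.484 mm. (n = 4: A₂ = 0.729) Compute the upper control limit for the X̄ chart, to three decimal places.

X̄̄ = (106.087 + 106.527 + 106.544 + 106.259 + 106.113 + 106.275 + 106.019 + 106.317 + 106.535 + 106.288 + 106.015 + 106.324) / 12 = 1275.3030 / 12 = 106.2752
R̄ = (0.551 + 0.635 + 0.290 + 0.528 + 0.339 + 0.861 + 0.793 + 0.502 + 0.549 + 0.556 + 0.558 + 0.484) / 12 = 6.6460 / 12 = 0.5538
UCL = X̄̄ + A₂·R̄ = 106.2752 + 0.729 × 0.5538 = 106.6790

106.679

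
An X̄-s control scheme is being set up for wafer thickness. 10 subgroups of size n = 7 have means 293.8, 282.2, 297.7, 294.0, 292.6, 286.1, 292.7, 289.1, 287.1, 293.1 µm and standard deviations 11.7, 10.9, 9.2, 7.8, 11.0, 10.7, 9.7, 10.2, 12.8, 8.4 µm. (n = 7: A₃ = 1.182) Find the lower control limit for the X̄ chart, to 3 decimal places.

X̄̄ = (293.8 + 282.2 + 297.7 + 294.0 + 292.6 + 286.1 + 292.7 + 289.1 + 287.1 + 293.1) / 10 = 290.8400
s̄ = (11.7 + 10.9 + 9.2 + 7.8 + 11.0 + 10.7 + 9.7 + 10.2 + 12.8 + 8.4) / 10 = 10.2400
LCL = X̄̄ − A₃·s̄ = 290.8400 − 1.182 × 10.2400 = 278.7363

278.736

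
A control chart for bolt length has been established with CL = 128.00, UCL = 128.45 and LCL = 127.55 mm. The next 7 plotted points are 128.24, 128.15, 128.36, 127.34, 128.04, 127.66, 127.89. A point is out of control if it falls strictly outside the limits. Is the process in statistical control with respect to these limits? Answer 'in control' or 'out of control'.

Compare each point to [127.55, 128.45]: sample 4 = 127.34 < LCL.

out of control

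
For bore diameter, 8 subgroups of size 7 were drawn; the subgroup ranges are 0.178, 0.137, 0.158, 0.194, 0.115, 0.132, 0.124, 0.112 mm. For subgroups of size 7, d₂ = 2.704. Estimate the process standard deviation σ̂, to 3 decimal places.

0.053

R̄ = (0.178 + 0.137 + 0.158 + 0.194 + 0.115 + 0.132 + 0.124 + 0.112) / 8 = 0.1437
σ̂ = R̄ / d₂ = 0.1437 / 2.704 = 0.0532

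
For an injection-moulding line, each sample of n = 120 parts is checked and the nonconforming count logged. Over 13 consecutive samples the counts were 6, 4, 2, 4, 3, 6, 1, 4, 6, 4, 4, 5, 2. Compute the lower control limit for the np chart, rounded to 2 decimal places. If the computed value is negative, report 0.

0.00

p̄ = Σdᵢ / (k·n) = 51 / (13 × 120) = 0.03269
LCL = np̄ − 3·√(np̄(1−p̄)) = 3.9231 − 3 × 1.9480 = -1.9210 → 0 (negative, so LCL = 0)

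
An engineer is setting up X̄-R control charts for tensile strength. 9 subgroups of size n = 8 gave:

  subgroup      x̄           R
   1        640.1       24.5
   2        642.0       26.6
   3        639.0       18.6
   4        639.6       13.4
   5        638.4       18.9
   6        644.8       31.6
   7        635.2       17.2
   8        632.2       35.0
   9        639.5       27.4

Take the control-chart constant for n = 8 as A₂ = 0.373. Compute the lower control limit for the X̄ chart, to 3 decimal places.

630.142

X̄̄ = (640.1 + 642.0 + 639.0 + 639.6 + 638.4 + 644.8 + 635.2 + 632.2 + 639.5) / 9 = 5750.8000 / 9 = 638.9778
R̄ = (24.5 + 26.6 + 18.6 + 13.4 + 18.9 + 31.6 + 17.2 + 35.0 + 27.4) / 9 = 213.2000 / 9 = 23.6889
LCL = X̄̄ − A₂·R̄ = 638.9778 − 0.373 × 23.6889 = 630.1418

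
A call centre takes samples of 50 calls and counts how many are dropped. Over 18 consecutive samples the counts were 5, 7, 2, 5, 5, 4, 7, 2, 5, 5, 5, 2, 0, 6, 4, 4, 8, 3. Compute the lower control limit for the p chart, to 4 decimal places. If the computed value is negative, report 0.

p̄ = Σdᵢ / (k·n) = 79 / (18 × 50) = 0.08778
LCL = p̄ − 3·√(p̄(1−p̄)/n) = 0.08778 − 3 × 0.04002 = -0.03228 → 0 (negative, so LCL = 0)

0.0000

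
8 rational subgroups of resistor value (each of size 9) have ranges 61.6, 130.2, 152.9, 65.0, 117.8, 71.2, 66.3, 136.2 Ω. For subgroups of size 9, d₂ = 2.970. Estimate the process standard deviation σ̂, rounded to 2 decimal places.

R̄ = (61.6 + 130.2 + 152.9 + 65.0 + 117.8 + 71.2 + 66.3 + 136.2) / 8 = 100.1500
σ̂ = R̄ / d₂ = 100.1500 / 2.970 = 33.7205

33.72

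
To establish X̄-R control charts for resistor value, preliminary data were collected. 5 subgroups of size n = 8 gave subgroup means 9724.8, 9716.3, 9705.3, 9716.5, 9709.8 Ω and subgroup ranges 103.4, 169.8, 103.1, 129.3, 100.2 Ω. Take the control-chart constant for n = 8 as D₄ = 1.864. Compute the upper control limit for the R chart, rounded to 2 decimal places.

225.84

R̄ = (103.4 + 169.8 + 103.1 + 129.3 + 100.2) / 5 = 605.8000 / 5 = 121.1600
UCL_R = D₄·R̄ = 1.864 × 121.1600 = 225.8422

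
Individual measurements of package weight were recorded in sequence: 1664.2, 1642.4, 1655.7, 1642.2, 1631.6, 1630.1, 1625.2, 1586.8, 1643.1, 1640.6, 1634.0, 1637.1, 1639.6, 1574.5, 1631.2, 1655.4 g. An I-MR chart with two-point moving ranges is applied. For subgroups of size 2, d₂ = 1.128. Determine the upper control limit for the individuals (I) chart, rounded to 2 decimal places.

1690.27

X̄ = (1664.2 + 1642.4 + 1655.7 + 1642.2 + 1631.6 + 1630.1 + 1625.2 + 1586.8 + 1643.1 + 1640.6 + 1634.0 + 1637.1 + 1639.6 + 1574.5 + 1631.2 + 1655.4) / 16 = 1633.3563
Moving ranges: 21.8, 13.3, 13.5, 10.6, 1.5, 4.9, 38.4, 56.3, 2.5, 6.6, 3.1, 2.5, 65.1, 56.7, 24.2; M̄R̄ = 321.0000 / 15 = 21.4000
UCL = X̄ + 3·M̄R̄/d₂ = 1633.3563 + 3 × 21.4000 / 1.128 = 1690.2711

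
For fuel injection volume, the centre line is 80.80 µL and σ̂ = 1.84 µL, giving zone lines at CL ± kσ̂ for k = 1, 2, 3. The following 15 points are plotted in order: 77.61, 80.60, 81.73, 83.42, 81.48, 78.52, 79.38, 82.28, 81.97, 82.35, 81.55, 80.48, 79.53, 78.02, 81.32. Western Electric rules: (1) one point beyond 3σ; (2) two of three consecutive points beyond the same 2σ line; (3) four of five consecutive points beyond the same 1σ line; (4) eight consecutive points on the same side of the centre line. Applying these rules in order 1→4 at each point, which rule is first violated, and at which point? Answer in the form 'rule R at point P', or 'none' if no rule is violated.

none

Zone of each point (C = within 1σ̂, B = 1σ̂–2σ̂, A = 2σ̂–3σ̂, * = beyond 3σ̂; sign = side of CL): 1:-B, 2:-C, 3:+C, 4:+B, 5:+C, 6:-B, 7:-C, 8:+C, 9:+C, 10:+C, 11:+C, 12:-C, 13:-C, 14:-B, 15:+C
No rule fires across all 15 points.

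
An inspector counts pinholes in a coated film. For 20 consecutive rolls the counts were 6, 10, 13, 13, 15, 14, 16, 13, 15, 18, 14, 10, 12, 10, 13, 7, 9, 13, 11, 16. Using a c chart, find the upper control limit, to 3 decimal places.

22.964

c̄ = (6 + 10 + 13 + 13 + 15 + 14 + 16 + 13 + 15 + 18 + 14 + 10 + 12 + 10 + 13 + 7 + 9 + 13 + 11 + 16) / 20 = 248 / 20 = 12.4000
UCL = c̄ + 3√c̄ = 12.4000 + 3 × √12.4000 = 12.4000 + 3 × 3.5214 = 22.9641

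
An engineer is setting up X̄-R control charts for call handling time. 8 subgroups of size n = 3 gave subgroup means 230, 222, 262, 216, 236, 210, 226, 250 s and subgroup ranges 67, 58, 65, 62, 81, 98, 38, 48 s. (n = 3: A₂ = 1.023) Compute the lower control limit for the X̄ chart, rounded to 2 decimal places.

X̄̄ = (230 + 222 + 262 + 216 + 236 + 210 + 226 + 250) / 8 = 1852.0000 / 8 = 231.5000
R̄ = (67 + 58 + 65 + 62 + 81 + 98 + 38 + 48) / 8 = 517.0000 / 8 = 64.6250
LCL = X̄̄ − A₂·R̄ = 231.5000 − 1.023 × 64.6250 = 165.3886

165.39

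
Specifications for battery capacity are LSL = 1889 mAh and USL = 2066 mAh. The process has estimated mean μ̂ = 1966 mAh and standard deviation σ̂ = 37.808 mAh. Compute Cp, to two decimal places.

Cp = (USL − LSL) / (6σ̂) = (2066 − 1889) / (6 × 37.808) = 177.0000 / 226.8480 = 0.7803

0.78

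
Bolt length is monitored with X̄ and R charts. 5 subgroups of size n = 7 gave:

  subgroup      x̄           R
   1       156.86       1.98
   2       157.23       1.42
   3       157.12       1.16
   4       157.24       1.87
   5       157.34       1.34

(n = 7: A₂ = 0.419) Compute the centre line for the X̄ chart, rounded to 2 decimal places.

X̄̄ = (156.86 + 157.23 + 157.12 + 157.24 + 157.34) / 5 = 785.7900 / 5 = 157.1580
CL = X̄̄ = 157.1580

157.16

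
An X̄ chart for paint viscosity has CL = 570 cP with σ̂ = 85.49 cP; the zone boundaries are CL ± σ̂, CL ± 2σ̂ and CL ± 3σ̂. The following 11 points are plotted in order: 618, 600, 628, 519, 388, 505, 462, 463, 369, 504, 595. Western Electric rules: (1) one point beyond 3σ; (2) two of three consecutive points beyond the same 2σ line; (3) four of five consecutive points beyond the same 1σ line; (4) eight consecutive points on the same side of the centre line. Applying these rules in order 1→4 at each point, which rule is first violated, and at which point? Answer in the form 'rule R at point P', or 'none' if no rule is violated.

Zone of each point (C = within 1σ̂, B = 1σ̂–2σ̂, A = 2σ̂–3σ̂, * = beyond 3σ̂; sign = side of CL): 1:+C, 2:+C, 3:+C, 4:-C, 5:-A, 6:-C, 7:-B, 8:-B, 9:-A, 10:-C, 11:+C
Rule 3 (four of five consecutive points beyond the same 1σ limit) is satisfied at point 9.

rule 3 at point 9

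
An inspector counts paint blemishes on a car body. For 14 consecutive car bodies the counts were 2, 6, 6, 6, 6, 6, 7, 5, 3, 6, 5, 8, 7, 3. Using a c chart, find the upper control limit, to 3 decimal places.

c̄ = (2 + 6 + 6 + 6 + 6 + 6 + 7 + 5 + 3 + 6 + 5 + 8 + 7 + 3) / 14 = 76 / 14 = 5.4286
UCL = c̄ + 3√c̄ = 5.4286 + 3 × √5.4286 = 5.4286 + 3 × 2.3299 = 12.4184

12.418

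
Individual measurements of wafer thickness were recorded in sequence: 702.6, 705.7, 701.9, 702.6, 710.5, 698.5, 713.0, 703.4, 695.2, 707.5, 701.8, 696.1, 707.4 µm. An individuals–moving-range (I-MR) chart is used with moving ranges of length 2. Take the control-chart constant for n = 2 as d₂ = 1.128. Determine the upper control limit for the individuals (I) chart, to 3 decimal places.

X̄ = (702.6 + 705.7 + 701.9 + 702.6 + 710.5 + 698.5 + 713.0 + 703.4 + 695.2 + 707.5 + 701.8 + 696.1 + 707.4) / 13 = 703.5538
Moving ranges: 3.1, 3.8, 0.7, 7.9, 12.0, 14.5, 9.6, 8.2, 12.3, 5.7, 5.7, 11.3; M̄R̄ = 94.8000 / 12 = 7.9000
UCL = X̄ + 3·M̄R̄/d₂ = 703.5538 + 3 × 7.9000 / 1.128 = 724.5645

724.564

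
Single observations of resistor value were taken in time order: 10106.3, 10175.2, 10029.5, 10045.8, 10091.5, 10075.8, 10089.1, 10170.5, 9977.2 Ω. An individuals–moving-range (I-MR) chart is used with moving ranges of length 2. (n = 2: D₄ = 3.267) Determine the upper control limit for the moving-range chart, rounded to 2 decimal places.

236.98

Moving ranges: 68.9, 145.7, 16.3, 45.7, 15.7, 13.3, 81.4, 193.3; M̄R̄ = 580.3000 / 8 = 72.5375
UCL_MR = D₄·M̄R̄ = 3.267 × 72.5375 = 236.9800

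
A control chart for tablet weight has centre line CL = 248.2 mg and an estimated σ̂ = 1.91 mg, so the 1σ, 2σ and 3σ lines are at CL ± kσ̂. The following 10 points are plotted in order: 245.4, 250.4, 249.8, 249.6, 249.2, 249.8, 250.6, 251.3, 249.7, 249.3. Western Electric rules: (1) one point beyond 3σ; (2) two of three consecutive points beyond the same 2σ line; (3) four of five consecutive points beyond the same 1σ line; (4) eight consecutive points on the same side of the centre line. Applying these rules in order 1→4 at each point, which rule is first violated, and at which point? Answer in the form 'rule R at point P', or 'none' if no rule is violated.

Zone of each point (C = within 1σ̂, B = 1σ̂–2σ̂, A = 2σ̂–3σ̂, * = beyond 3σ̂; sign = side of CL): 1:-B, 2:+B, 3:+C, 4:+C, 5:+C, 6:+C, 7:+B, 8:+B, 9:+C, 10:+C
Rule 4 (eight consecutive points on the same side of the centre line) is satisfied at point 9.

rule 4 at point 9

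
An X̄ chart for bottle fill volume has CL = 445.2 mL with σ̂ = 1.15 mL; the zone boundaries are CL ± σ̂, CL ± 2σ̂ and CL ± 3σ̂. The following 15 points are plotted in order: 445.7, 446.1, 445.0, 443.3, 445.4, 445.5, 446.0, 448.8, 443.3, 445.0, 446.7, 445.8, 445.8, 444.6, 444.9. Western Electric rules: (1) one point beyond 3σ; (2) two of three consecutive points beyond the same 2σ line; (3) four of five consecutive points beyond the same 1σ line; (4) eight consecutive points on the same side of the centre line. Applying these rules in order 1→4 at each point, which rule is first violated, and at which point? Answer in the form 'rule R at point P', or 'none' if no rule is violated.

rule 1 at point 8

Zone of each point (C = within 1σ̂, B = 1σ̂–2σ̂, A = 2σ̂–3σ̂, * = beyond 3σ̂; sign = side of CL): 1:+C, 2:+C, 3:-C, 4:-B, 5:+C, 6:+C, 7:+C, 8:+*, 9:-B, 10:-C, 11:+B, 12:+C, 13:+C, 14:-C, 15:-C
Rule 1 (one point beyond the 3σ limits) is satisfied at point 8.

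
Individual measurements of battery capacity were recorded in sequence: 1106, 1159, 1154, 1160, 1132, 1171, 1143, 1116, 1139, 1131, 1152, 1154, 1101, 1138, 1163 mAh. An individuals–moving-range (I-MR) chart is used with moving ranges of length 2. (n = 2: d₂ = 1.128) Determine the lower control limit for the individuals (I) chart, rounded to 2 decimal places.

X̄ = (1106 + 1159 + 1154 + 1160 + 1132 + 1171 + 1143 + 1116 + 1139 + 1131 + 1152 + 1154 + 1101 + 1138 + 1163) / 15 = 1141.2667
Moving ranges: 53, 5, 6, 28, 39, 28, 27, 23, 8, 21, 2, 53, 37, 25; M̄R̄ = 355.0000 / 14 = 25.3571
LCL = X̄ − 3·M̄R̄/d₂ = 1141.2667 − 3 × 25.3571 / 1.128 = 1073.8275

1073.83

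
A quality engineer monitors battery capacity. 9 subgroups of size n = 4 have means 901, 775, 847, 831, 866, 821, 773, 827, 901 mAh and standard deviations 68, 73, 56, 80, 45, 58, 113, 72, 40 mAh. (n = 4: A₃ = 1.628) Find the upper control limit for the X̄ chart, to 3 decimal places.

X̄̄ = (901 + 775 + 847 + 831 + 866 + 821 + 773 + 827 + 901) / 9 = 838.0000
s̄ = (68 + 73 + 56 + 80 + 45 + 58 + 113 + 72 + 40) / 9 = 67.2222
UCL = X̄̄ + A₃·s̄ = 838.0000 + 1.628 × 67.2222 = 947.4378

947.438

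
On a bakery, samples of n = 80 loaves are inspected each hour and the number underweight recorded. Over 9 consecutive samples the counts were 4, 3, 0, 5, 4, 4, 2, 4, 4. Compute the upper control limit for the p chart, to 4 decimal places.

0.1087

p̄ = Σdᵢ / (k·n) = 30 / (9 × 80) = 0.04167
UCL = p̄ + 3·√(p̄(1−p̄)/n) = 0.04167 + 3 × √(0.04167×0.95833/80) = 0.04167 + 3 × 0.02234 = 0.10869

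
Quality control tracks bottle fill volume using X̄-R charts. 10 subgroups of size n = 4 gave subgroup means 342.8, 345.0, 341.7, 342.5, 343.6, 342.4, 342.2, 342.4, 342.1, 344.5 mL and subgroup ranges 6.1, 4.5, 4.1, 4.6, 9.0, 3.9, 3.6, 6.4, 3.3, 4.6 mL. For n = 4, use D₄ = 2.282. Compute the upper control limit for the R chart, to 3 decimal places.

R̄ = (6.1 + 4.5 + 4.1 + 4.6 + 9.0 + 3.9 + 3.6 + 6.4 + 3.3 + 4.6) / 10 = 50.1000 / 10 = 5.0100
UCL_R = D₄·R̄ = 2.282 × 5.0100 = 11.4328

11.433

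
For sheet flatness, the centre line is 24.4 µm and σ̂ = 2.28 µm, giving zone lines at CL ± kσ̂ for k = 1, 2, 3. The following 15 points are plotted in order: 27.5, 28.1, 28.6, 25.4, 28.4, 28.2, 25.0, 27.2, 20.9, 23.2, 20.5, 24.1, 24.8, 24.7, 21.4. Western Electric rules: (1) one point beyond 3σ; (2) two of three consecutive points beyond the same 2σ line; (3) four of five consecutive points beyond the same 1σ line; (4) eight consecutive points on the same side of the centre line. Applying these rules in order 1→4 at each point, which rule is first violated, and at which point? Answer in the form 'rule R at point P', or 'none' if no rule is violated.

Zone of each point (C = within 1σ̂, B = 1σ̂–2σ̂, A = 2σ̂–3σ̂, * = beyond 3σ̂; sign = side of CL): 1:+B, 2:+B, 3:+B, 4:+C, 5:+B, 6:+B, 7:+C, 8:+B, 9:-B, 10:-C, 11:-B, 12:-C, 13:+C, 14:+C, 15:-B
Rule 3 (four of five consecutive points beyond the same 1σ limit) is satisfied at point 5.

rule 3 at point 5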